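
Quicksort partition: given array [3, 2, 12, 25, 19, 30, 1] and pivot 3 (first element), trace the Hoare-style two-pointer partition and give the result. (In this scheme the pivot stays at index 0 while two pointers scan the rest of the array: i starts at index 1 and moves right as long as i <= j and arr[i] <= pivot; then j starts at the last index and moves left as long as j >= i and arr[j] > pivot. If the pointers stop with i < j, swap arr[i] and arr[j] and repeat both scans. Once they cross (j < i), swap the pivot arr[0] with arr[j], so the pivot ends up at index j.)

Hoare-style two-pointer partition with pivot = 3:

Initial array: [3, 2, 12, 25, 19, 30, 1]

Pointers start at i = 1, j = 6.
i stops at index 2 (arr[2]=12 > 3), j stops at index 6 (arr[6]=1 <= 3): swap arr[2] and arr[6], array becomes [3, 2, 1, 25, 19, 30, 12]
i ends at 3, j ends at 2: the pointers have crossed (j < i), so scanning stops.

Swap pivot arr[0] with arr[2] to place pivot at position 2: [1, 2, 3, 25, 19, 30, 12]
Pivot position: 2

After partitioning with pivot 3, the array becomes [1, 2, 3, 25, 19, 30, 12]. The pivot is placed at index 2. All elements to the left of the pivot are <= 3, and all elements to the right are > 3.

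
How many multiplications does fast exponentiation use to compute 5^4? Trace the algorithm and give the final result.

Computing 5^4 by squaring (build up from 5^1; each line after the first costs one multiplication):

5^1 = 5
5^2 = (5^1)^2 = 5^2 = 25
5^4 = (5^2)^2 = 25^2 = 625

Result: 625
Multiplications needed: 2 (2 lines after 5^1)

5^4 = 625. Using exponentiation by squaring, this requires 2 multiplications. The key idea: if the exponent is even, square the half-power; if odd, multiply by the base once.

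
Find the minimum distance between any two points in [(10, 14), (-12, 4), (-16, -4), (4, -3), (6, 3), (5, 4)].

Computing all pairwise distances among 6 points:

d((10, 14), (-12, 4)) = 24.1661
d((10, 14), (-16, -4)) = 31.6228
d((10, 14), (4, -3)) = 18.0278
d((10, 14), (6, 3)) = 11.7047
d((10, 14), (5, 4)) = 11.1803
d((-12, 4), (-16, -4)) = 8.9443
d((-12, 4), (4, -3)) = 17.4642
d((-12, 4), (6, 3)) = 18.0278
d((-12, 4), (5, 4)) = 17.0
d((-16, -4), (4, -3)) = 20.025
d((-16, -4), (6, 3)) = 23.0868
d((-16, -4), (5, 4)) = 22.4722
d((4, -3), (6, 3)) = 6.3246
d((4, -3), (5, 4)) = 7.0711
d((6, 3), (5, 4)) = 1.4142 <-- minimum

Closest pair: (6, 3) and (5, 4) with distance 1.4142

The closest pair is (6, 3) and (5, 4) with Euclidean distance 1.4142. For 6 points, brute-force pairwise comparison is shown above. For large n, the divide-and-conquer algorithm (sort by x, recurse on halves, check the dividing strip) achieves O(n log n).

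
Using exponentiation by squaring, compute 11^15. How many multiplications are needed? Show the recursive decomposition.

Computing 11^15 by squaring (build up from 11^1; each line after the first costs one multiplication):

11^1 = 11
11^2 = (11^1)^2 = 11^2 = 121
11^3 = 11 * 11^2 = 11 * 121 = 1331
11^6 = (11^3)^2 = 1331^2 = 1771561
11^7 = 11 * 11^6 = 11 * 1771561 = 19487171
11^14 = (11^7)^2 = 19487171^2 = 379749833583241
11^15 = 11 * 11^14 = 11 * 379749833583241 = 4177248169415651

Result: 4177248169415651
Multiplications needed: 6 (6 lines after 11^1)

11^15 = 4177248169415651. Using exponentiation by squaring, this requires 6 multiplications. The key idea: if the exponent is even, square the half-power; if odd, multiply by the base once.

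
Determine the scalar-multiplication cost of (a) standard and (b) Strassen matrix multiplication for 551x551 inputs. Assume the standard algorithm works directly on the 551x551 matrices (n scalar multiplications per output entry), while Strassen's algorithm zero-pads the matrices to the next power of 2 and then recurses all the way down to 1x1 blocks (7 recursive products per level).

Matrix multiplication for 551x551 matrices:

Strassen's algorithm requires power-of-2 dimensions. Pad 551x551 to 1024x1024 (next power of 2).

Standard algorithm: 551^3 = 167284151 multiplications
Strassen's algorithm: 7^(log2(1024)) = 7^10 = 282475249 multiplications
Difference: 167284151 - 282475249 = -115191098 (Strassen uses MORE here due to padding overhead — for small or just-over-power-of-2 n, padding can outweigh the per-level savings)

Standard: 167284151 multiplications (551^3). Strassen: 282475249 multiplications (7^10, after padding to 1024x1024). Strassen reduces 8 recursive multiplications to 7 at each level.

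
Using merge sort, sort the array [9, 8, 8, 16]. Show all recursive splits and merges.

Merge sort trace:

Split: [9, 8, 8, 16] -> [9, 8] and [8, 16]
  Split: [9, 8] -> [9] and [8]
  Merge: [9] + [8] -> [8, 9]
  Split: [8, 16] -> [8] and [16]
  Merge: [8] + [16] -> [8, 16]
Merge: [8, 9] + [8, 16] -> [8, 8, 9, 16]

Final sorted array: [8, 8, 9, 16]

The merge sort proceeds by recursively splitting the array and merging sorted halves.
After all merges, the sorted array is [8, 8, 9, 16].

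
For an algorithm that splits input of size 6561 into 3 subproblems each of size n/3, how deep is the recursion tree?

For divide and conquer with division factor 3:

Problem sizes at each level:
Level 0: 6561
Level 1: 2187
Level 2: 729
Level 3: 243
Level 4: 81
Level 5: 27
Level 6: 9
Level 7: 3
Level 8: 1

The root is level 0 and the size-1 base case is level 8 (the tree spans levels 0 through 8, i.e. 9 levels counting the root), so the depth is the number of divisions: log_3(6561) = 8

The recursion tree depth is log_3(6561) = 8. At each level, the problem size is divided by 3, so it takes 8 divisions to reduce to a base case of size 1. The algorithm makes 3 recursive calls at each level.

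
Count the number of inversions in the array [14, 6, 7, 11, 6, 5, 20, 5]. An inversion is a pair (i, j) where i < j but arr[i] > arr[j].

Finding inversions in [14, 6, 7, 11, 6, 5, 20, 5]:

(0, 1): arr[0]=14 > arr[1]=6
(0, 2): arr[0]=14 > arr[2]=7
(0, 3): arr[0]=14 > arr[3]=11
(0, 4): arr[0]=14 > arr[4]=6
(0, 5): arr[0]=14 > arr[5]=5
(0, 7): arr[0]=14 > arr[7]=5
(1, 5): arr[1]=6 > arr[5]=5
(1, 7): arr[1]=6 > arr[7]=5
(2, 4): arr[2]=7 > arr[4]=6
(2, 5): arr[2]=7 > arr[5]=5
(2, 7): arr[2]=7 > arr[7]=5
(3, 4): arr[3]=11 > arr[4]=6
(3, 5): arr[3]=11 > arr[5]=5
(3, 7): arr[3]=11 > arr[7]=5
(4, 5): arr[4]=6 > arr[5]=5
(4, 7): arr[4]=6 > arr[7]=5
(6, 7): arr[6]=20 > arr[7]=5

Total inversions: 17

The array has 17 inversion(s): (0,1), (0,2), (0,3), (0,4), (0,5), (0,7), (1,5), (1,7), (2,4), (2,5), (2,7), (3,4), (3,5), (3,7), (4,5), (4,7), (6,7). Each pair (i,j) satisfies i < j and arr[i] > arr[j].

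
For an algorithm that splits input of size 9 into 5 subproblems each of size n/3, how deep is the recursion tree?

For divide and conquer with division factor 3:

Problem sizes at each level:
Level 0: 9
Level 1: 3
Level 2: 1

The root is level 0 and the size-1 base case is level 2 (the tree spans levels 0 through 2, i.e. 3 levels counting the root), so the depth is the number of divisions: log_3(9) = 2

The recursion tree depth is log_3(9) = 2. At each level, the problem size is divided by 3, so it takes 2 divisions to reduce to a base case of size 1. The algorithm makes 5 recursive calls at each level.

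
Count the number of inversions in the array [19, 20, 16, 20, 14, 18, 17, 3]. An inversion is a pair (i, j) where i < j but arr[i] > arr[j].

Finding inversions in [19, 20, 16, 20, 14, 18, 17, 3]:

(0, 2): arr[0]=19 > arr[2]=16
(0, 4): arr[0]=19 > arr[4]=14
(0, 5): arr[0]=19 > arr[5]=18
(0, 6): arr[0]=19 > arr[6]=17
(0, 7): arr[0]=19 > arr[7]=3
(1, 2): arr[1]=20 > arr[2]=16
(1, 4): arr[1]=20 > arr[4]=14
(1, 5): arr[1]=20 > arr[5]=18
(1, 6): arr[1]=20 > arr[6]=17
(1, 7): arr[1]=20 > arr[7]=3
(2, 4): arr[2]=16 > arr[4]=14
(2, 7): arr[2]=16 > arr[7]=3
(3, 4): arr[3]=20 > arr[4]=14
(3, 5): arr[3]=20 > arr[5]=18
(3, 6): arr[3]=20 > arr[6]=17
(3, 7): arr[3]=20 > arr[7]=3
(4, 7): arr[4]=14 > arr[7]=3
(5, 6): arr[5]=18 > arr[6]=17
(5, 7): arr[5]=18 > arr[7]=3
(6, 7): arr[6]=17 > arr[7]=3

Total inversions: 20

The array has 20 inversion(s): (0,2), (0,4), (0,5), (0,6), (0,7), (1,2), (1,4), (1,5), (1,6), (1,7), (2,4), (2,7), (3,4), (3,5), (3,6), (3,7), (4,7), (5,6), (5,7), (6,7). Each pair (i,j) satisfies i < j and arr[i] > arr[j].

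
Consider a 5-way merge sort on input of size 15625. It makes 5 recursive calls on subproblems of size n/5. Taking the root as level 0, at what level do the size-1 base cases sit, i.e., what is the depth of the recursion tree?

For divide and conquer with division factor 5:

Problem sizes at each level:
Level 0: 15625
Level 1: 3125
Level 2: 625
Level 3: 125
Level 4: 25
Level 5: 5
Level 6: 1

The root is level 0 and the size-1 base case is level 6 (the tree spans levels 0 through 6, i.e. 7 levels counting the root), so the depth is the number of divisions: log_5(15625) = 6

The recursion tree depth is log_5(15625) = 6. At each level, the problem size is divided by 5, so it takes 6 divisions to reduce to a base case of size 1. The algorithm makes 5 recursive calls at each level.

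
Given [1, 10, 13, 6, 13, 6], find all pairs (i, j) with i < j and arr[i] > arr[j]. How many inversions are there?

Finding inversions in [1, 10, 13, 6, 13, 6]:

(1, 3): arr[1]=10 > arr[3]=6
(1, 5): arr[1]=10 > arr[5]=6
(2, 3): arr[2]=13 > arr[3]=6
(2, 5): arr[2]=13 > arr[5]=6
(4, 5): arr[4]=13 > arr[5]=6

Total inversions: 5

The array has 5 inversion(s): (1,3), (1,5), (2,3), (2,5), (4,5). Each pair (i,j) satisfies i < j and arr[i] > arr[j].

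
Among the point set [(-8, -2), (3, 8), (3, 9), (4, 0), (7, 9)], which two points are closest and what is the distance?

Computing all pairwise distances among 5 points:

d((-8, -2), (3, 8)) = 14.8661
d((-8, -2), (3, 9)) = 15.5563
d((-8, -2), (4, 0)) = 12.1655
d((-8, -2), (7, 9)) = 18.6011
d((3, 8), (3, 9)) = 1.0 <-- minimum
d((3, 8), (4, 0)) = 8.0623
d((3, 8), (7, 9)) = 4.1231
d((3, 9), (4, 0)) = 9.0554
d((3, 9), (7, 9)) = 4.0
d((4, 0), (7, 9)) = 9.4868

Closest pair: (3, 8) and (3, 9) with distance 1.0

The closest pair is (3, 8) and (3, 9) with Euclidean distance 1.0. For 5 points, brute-force pairwise comparison is shown above. For large n, the divide-and-conquer algorithm (sort by x, recurse on halves, check the dividing strip) achieves O(n log n).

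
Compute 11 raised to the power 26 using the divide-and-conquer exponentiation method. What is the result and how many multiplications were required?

Computing 11^26 by squaring (build up from 11^1; each line after the first costs one multiplication):

11^1 = 11
11^2 = (11^1)^2 = 11^2 = 121
11^3 = 11 * 11^2 = 11 * 121 = 1331
11^6 = (11^3)^2 = 1331^2 = 1771561
11^12 = (11^6)^2 = 1771561^2 = 3138428376721
11^13 = 11 * 11^12 = 11 * 3138428376721 = 34522712143931
11^26 = (11^13)^2 = 34522712143931^2 = 1191817653772720942460132761

Result: 1191817653772720942460132761
Multiplications needed: 6 (6 lines after 11^1)

11^26 = 1191817653772720942460132761. Using exponentiation by squaring, this requires 6 multiplications. The key idea: if the exponent is even, square the half-power; if odd, multiply by the base once.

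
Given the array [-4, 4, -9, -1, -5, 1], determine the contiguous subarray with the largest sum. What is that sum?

Using Kadane's algorithm on [-4, 4, -9, -1, -5, 1]:

Scanning through the array:
Position 1 (value 4): max_ending_here = 4, max_so_far = 4
Position 2 (value -9): max_ending_here = -5, max_so_far = 4
Position 3 (value -1): max_ending_here = -1, max_so_far = 4
Position 4 (value -5): max_ending_here = -5, max_so_far = 4
Position 5 (value 1): max_ending_here = 1, max_so_far = 4

Maximum subarray: [4]
Maximum sum: 4

The maximum subarray is [4] with sum 4. This subarray runs from index 1 to index 1.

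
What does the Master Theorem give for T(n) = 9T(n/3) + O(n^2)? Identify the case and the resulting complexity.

Master Theorem for T(n) = 9T(n/3) + O(n^2):

a = 9, b = 3, c = 2
log_b(a) = log_3(9) = 2.0000

Case 2: c = 2 = log_3(9) = 2.0000
T(n) = O(n^2 log n) = O(n^2 log n)

For T(n) = 9T(n/3) + O(n^2): log_3(9) = 2.0000. This is Case 2 of the Master Theorem (c = log_b(a), equal work at all levels), giving O(n^2 log n).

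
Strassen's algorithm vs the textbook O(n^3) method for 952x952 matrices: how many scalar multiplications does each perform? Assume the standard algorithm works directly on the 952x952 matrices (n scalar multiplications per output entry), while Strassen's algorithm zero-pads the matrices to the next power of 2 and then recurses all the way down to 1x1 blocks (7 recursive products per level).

Matrix multiplication for 952x952 matrices:

Strassen's algorithm requires power-of-2 dimensions. Pad 952x952 to 1024x1024 (next power of 2).

Standard algorithm: 952^3 = 862801408 multiplications
Strassen's algorithm: 7^(log2(1024)) = 7^10 = 282475249 multiplications
Savings: 862801408 - 282475249 = 580326159 multiplications

Standard: 862801408 multiplications (952^3). Strassen: 282475249 multiplications (7^10, after padding to 1024x1024). Strassen reduces 8 recursive multiplications to 7 at each level.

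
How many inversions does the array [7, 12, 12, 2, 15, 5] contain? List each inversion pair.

Finding inversions in [7, 12, 12, 2, 15, 5]:

(0, 3): arr[0]=7 > arr[3]=2
(0, 5): arr[0]=7 > arr[5]=5
(1, 3): arr[1]=12 > arr[3]=2
(1, 5): arr[1]=12 > arr[5]=5
(2, 3): arr[2]=12 > arr[3]=2
(2, 5): arr[2]=12 > arr[5]=5
(4, 5): arr[4]=15 > arr[5]=5

Total inversions: 7

The array has 7 inversion(s): (0,3), (0,5), (1,3), (1,5), (2,3), (2,5), (4,5). Each pair (i,j) satisfies i < j and arr[i] > arr[j].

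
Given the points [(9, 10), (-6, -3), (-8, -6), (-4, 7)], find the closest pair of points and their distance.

Computing all pairwise distances among 4 points:

d((9, 10), (-6, -3)) = 19.8494
d((9, 10), (-8, -6)) = 23.3452
d((9, 10), (-4, 7)) = 13.3417
d((-6, -3), (-8, -6)) = 3.6056 <-- minimum
d((-6, -3), (-4, 7)) = 10.198
d((-8, -6), (-4, 7)) = 13.6015

Closest pair: (-6, -3) and (-8, -6) with distance 3.6056

The closest pair is (-6, -3) and (-8, -6) with Euclidean distance 3.6056. For 4 points, brute-force pairwise comparison is shown above. For large n, the divide-and-conquer algorithm (sort by x, recurse on halves, check the dividing strip) achieves O(n log n).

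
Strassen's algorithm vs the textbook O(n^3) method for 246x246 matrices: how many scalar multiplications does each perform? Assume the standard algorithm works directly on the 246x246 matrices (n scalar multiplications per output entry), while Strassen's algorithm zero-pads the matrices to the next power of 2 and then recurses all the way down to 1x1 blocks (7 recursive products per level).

Matrix multiplication for 246x246 matrices:

Strassen's algorithm requires power-of-2 dimensions. Pad 246x246 to 256x256 (next power of 2).

Standard algorithm: 246^3 = 14886936 multiplications
Strassen's algorithm: 7^(log2(256)) = 7^8 = 5764801 multiplications
Savings: 14886936 - 5764801 = 9122135 multiplications

Standard: 14886936 multiplications (246^3). Strassen: 5764801 multiplications (7^8, after padding to 256x256). Strassen reduces 8 recursive multiplications to 7 at each level.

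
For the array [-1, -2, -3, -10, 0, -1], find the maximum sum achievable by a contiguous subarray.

Using Kadane's algorithm on [-1, -2, -3, -10, 0, -1]:

Scanning through the array:
Position 1 (value -2): max_ending_here = -2, max_so_far = -1
Position 2 (value -3): max_ending_here = -3, max_so_far = -1
Position 3 (value -10): max_ending_here = -10, max_so_far = -1
Position 4 (value 0): max_ending_here = 0, max_so_far = 0
Position 5 (value -1): max_ending_here = -1, max_so_far = 0

Maximum subarray: [0]
Maximum sum: 0

The maximum subarray is [0] with sum 0. This subarray runs from index 4 to index 4.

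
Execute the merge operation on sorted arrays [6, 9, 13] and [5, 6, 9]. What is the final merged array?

Merging process:

Compare 6 vs 5: take 5 from right. Merged: [5]
Compare 6 vs 6: take 6 from left. Merged: [5, 6]
Compare 9 vs 6: take 6 from right. Merged: [5, 6, 6]
Compare 9 vs 9: take 9 from left. Merged: [5, 6, 6, 9]
Compare 13 vs 9: take 9 from right. Merged: [5, 6, 6, 9, 9]
Append remaining from left: [13]. Merged: [5, 6, 6, 9, 9, 13]

Final merged array: [5, 6, 6, 9, 9, 13]
Total comparisons: 5

The merged array is [5, 6, 6, 9, 9, 13], requiring 5 comparisons. The merge step runs in O(n) time where n is the total number of elements.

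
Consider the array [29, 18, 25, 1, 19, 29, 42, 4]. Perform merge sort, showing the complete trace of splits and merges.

Merge sort trace:

Split: [29, 18, 25, 1, 19, 29, 42, 4] -> [29, 18, 25, 1] and [19, 29, 42, 4]
  Split: [29, 18, 25, 1] -> [29, 18] and [25, 1]
    Split: [29, 18] -> [29] and [18]
    Merge: [29] + [18] -> [18, 29]
    Split: [25, 1] -> [25] and [1]
    Merge: [25] + [1] -> [1, 25]
  Merge: [18, 29] + [1, 25] -> [1, 18, 25, 29]
  Split: [19, 29, 42, 4] -> [19, 29] and [42, 4]
    Split: [19, 29] -> [19] and [29]
    Merge: [19] + [29] -> [19, 29]
    Split: [42, 4] -> [42] and [4]
    Merge: [42] + [4] -> [4, 42]
  Merge: [19, 29] + [4, 42] -> [4, 19, 29, 42]
Merge: [1, 18, 25, 29] + [4, 19, 29, 42] -> [1, 4, 18, 19, 25, 29, 29, 42]

Final sorted array: [1, 4, 18, 19, 25, 29, 29, 42]

The merge sort proceeds by recursively splitting the array and merging sorted halves.
After all merges, the sorted array is [1, 4, 18, 19, 25, 29, 29, 42].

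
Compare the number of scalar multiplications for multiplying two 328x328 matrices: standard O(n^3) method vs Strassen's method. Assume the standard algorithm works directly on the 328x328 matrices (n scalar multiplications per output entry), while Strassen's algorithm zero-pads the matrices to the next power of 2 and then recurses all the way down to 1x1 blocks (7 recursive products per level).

Matrix multiplication for 328x328 matrices:

Strassen's algorithm requires power-of-2 dimensions. Pad 328x328 to 512x512 (next power of 2).

Standard algorithm: 328^3 = 35287552 multiplications
Strassen's algorithm: 7^(log2(512)) = 7^9 = 40353607 multiplications
Difference: 35287552 - 40353607 = -5066055 (Strassen uses MORE here due to padding overhead — for small or just-over-power-of-2 n, padding can outweigh the per-level savings)

Standard: 35287552 multiplications (328^3). Strassen: 40353607 multiplications (7^9, after padding to 512x512). Strassen reduces 8 recursive multiplications to 7 at each level.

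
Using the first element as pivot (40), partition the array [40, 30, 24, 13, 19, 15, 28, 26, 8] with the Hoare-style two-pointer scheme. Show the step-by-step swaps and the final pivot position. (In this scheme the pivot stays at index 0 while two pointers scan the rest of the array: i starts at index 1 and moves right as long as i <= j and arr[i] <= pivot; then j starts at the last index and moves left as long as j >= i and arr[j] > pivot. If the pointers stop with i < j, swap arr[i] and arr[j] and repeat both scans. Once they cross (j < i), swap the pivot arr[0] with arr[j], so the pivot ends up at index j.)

Hoare-style two-pointer partition with pivot = 40:

Initial array: [40, 30, 24, 13, 19, 15, 28, 26, 8]

Pointers start at i = 1, j = 8.
i ends at 9, j ends at 8: the pointers have crossed (j < i), so scanning stops.

Swap pivot arr[0] with arr[8] to place pivot at position 8: [8, 30, 24, 13, 19, 15, 28, 26, 40]
Pivot position: 8

After partitioning with pivot 40, the array becomes [8, 30, 24, 13, 19, 15, 28, 26, 40]. The pivot is placed at index 8. All elements to the left of the pivot are <= 40, and all elements to the right are > 40.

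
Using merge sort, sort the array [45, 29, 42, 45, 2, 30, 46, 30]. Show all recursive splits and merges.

Merge sort trace:

Split: [45, 29, 42, 45, 2, 30, 46, 30] -> [45, 29, 42, 45] and [2, 30, 46, 30]
  Split: [45, 29, 42, 45] -> [45, 29] and [42, 45]
    Split: [45, 29] -> [45] and [29]
    Merge: [45] + [29] -> [29, 45]
    Split: [42, 45] -> [42] and [45]
    Merge: [42] + [45] -> [42, 45]
  Merge: [29, 45] + [42, 45] -> [29, 42, 45, 45]
  Split: [2, 30, 46, 30] -> [2, 30] and [46, 30]
    Split: [2, 30] -> [2] and [30]
    Merge: [2] + [30] -> [2, 30]
    Split: [46, 30] -> [46] and [30]
    Merge: [46] + [30] -> [30, 46]
  Merge: [2, 30] + [30, 46] -> [2, 30, 30, 46]
Merge: [29, 42, 45, 45] + [2, 30, 30, 46] -> [2, 29, 30, 30, 42, 45, 45, 46]

Final sorted array: [2, 29, 30, 30, 42, 45, 45, 46]

The merge sort proceeds by recursively splitting the array and merging sorted halves.
After all merges, the sorted array is [2, 29, 30, 30, 42, 45, 45, 46].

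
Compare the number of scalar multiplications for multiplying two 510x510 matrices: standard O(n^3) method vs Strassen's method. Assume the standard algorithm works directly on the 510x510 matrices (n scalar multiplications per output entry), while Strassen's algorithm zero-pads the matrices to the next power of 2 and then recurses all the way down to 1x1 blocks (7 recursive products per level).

Matrix multiplication for 510x510 matrices:

Strassen's algorithm requires power-of-2 dimensions. Pad 510x510 to 512x512 (next power of 2).

Standard algorithm: 510^3 = 132651000 multiplications
Strassen's algorithm: 7^(log2(512)) = 7^9 = 40353607 multiplications
Savings: 132651000 - 40353607 = 92297393 multiplications

Standard: 132651000 multiplications (510^3). Strassen: 40353607 multiplications (7^9, after padding to 512x512). Strassen reduces 8 recursive multiplications to 7 at each level.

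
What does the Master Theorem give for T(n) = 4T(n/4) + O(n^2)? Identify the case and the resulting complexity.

Master Theorem for T(n) = 4T(n/4) + O(n^2):

a = 4, b = 4, c = 2
log_b(a) = log_4(4) = 1.0000

Case 3: c = 2 > log_4(4) = 1.0000
T(n) = O(n^2) = O(n^2)

For T(n) = 4T(n/4) + O(n^2): log_4(4) = 1.0000. This is Case 3 of the Master Theorem (c > log_b(a), work dominated by root), giving O(n^2).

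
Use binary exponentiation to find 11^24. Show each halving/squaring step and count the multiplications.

Computing 11^24 by squaring (build up from 11^1; each line after the first costs one multiplication):

11^1 = 11
11^2 = (11^1)^2 = 11^2 = 121
11^3 = 11 * 11^2 = 11 * 121 = 1331
11^6 = (11^3)^2 = 1331^2 = 1771561
11^12 = (11^6)^2 = 1771561^2 = 3138428376721
11^24 = (11^12)^2 = 3138428376721^2 = 9849732675807611094711841

Result: 9849732675807611094711841
Multiplications needed: 5 (5 lines after 11^1)

11^24 = 9849732675807611094711841. Using exponentiation by squaring, this requires 5 multiplications. The key idea: if the exponent is even, square the half-power; if odd, multiply by the base once.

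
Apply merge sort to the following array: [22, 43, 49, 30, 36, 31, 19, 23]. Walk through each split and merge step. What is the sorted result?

Merge sort trace:

Split: [22, 43, 49, 30, 36, 31, 19, 23] -> [22, 43, 49, 30] and [36, 31, 19, 23]
  Split: [22, 43, 49, 30] -> [22, 43] and [49, 30]
    Split: [22, 43] -> [22] and [43]
    Merge: [22] + [43] -> [22, 43]
    Split: [49, 30] -> [49] and [30]
    Merge: [49] + [30] -> [30, 49]
  Merge: [22, 43] + [30, 49] -> [22, 30, 43, 49]
  Split: [36, 31, 19, 23] -> [36, 31] and [19, 23]
    Split: [36, 31] -> [36] and [31]
    Merge: [36] + [31] -> [31, 36]
    Split: [19, 23] -> [19] and [23]
    Merge: [19] + [23] -> [19, 23]
  Merge: [31, 36] + [19, 23] -> [19, 23, 31, 36]
Merge: [22, 30, 43, 49] + [19, 23, 31, 36] -> [19, 22, 23, 30, 31, 36, 43, 49]

Final sorted array: [19, 22, 23, 30, 31, 36, 43, 49]

The merge sort proceeds by recursively splitting the array and merging sorted halves.
After all merges, the sorted array is [19, 22, 23, 30, 31, 36, 43, 49].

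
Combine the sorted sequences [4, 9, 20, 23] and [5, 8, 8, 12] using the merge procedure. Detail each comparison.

Merging process:

Compare 4 vs 5: take 4 from left. Merged: [4]
Compare 9 vs 5: take 5 from right. Merged: [4, 5]
Compare 9 vs 8: take 8 from right. Merged: [4, 5, 8]
Compare 9 vs 8: take 8 from right. Merged: [4, 5, 8, 8]
Compare 9 vs 12: take 9 from left. Merged: [4, 5, 8, 8, 9]
Compare 20 vs 12: take 12 from right. Merged: [4, 5, 8, 8, 9, 12]
Append remaining from left: [20, 23]. Merged: [4, 5, 8, 8, 9, 12, 20, 23]

Final merged array: [4, 5, 8, 8, 9, 12, 20, 23]
Total comparisons: 6

The merged array is [4, 5, 8, 8, 9, 12, 20, 23], requiring 6 comparisons. The merge step runs in O(n) time where n is the total number of elements.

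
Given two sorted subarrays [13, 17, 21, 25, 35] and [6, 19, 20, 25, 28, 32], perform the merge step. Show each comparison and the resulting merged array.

Merging process:

Compare 13 vs 6: take 6 from right. Merged: [6]
Compare 13 vs 19: take 13 from left. Merged: [6, 13]
Compare 17 vs 19: take 17 from left. Merged: [6, 13, 17]
Compare 21 vs 19: take 19 from right. Merged: [6, 13, 17, 19]
Compare 21 vs 20: take 20 from right. Merged: [6, 13, 17, 19, 20]
Compare 21 vs 25: take 21 from left. Merged: [6, 13, 17, 19, 20, 21]
Compare 25 vs 25: take 25 from left. Merged: [6, 13, 17, 19, 20, 21, 25]
Compare 35 vs 25: take 25 from right. Merged: [6, 13, 17, 19, 20, 21, 25, 25]
Compare 35 vs 28: take 28 from right. Merged: [6, 13, 17, 19, 20, 21, 25, 25, 28]
Compare 35 vs 32: take 32 from right. Merged: [6, 13, 17, 19, 20, 21, 25, 25, 28, 32]
Append remaining from left: [35]. Merged: [6, 13, 17, 19, 20, 21, 25, 25, 28, 32, 35]

Final merged array: [6, 13, 17, 19, 20, 21, 25, 25, 28, 32, 35]
Total comparisons: 10

The merged array is [6, 13, 17, 19, 20, 21, 25, 25, 28, 32, 35], requiring 10 comparisons. The merge step runs in O(n) time where n is the total number of elements.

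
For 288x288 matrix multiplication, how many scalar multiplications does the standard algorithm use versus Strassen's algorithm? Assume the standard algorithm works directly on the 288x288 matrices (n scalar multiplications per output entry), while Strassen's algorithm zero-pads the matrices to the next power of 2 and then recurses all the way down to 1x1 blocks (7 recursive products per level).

Matrix multiplication for 288x288 matrices:

Strassen's algorithm requires power-of-2 dimensions. Pad 288x288 to 512x512 (next power of 2).

Standard algorithm: 288^3 = 23887872 multiplications
Strassen's algorithm: 7^(log2(512)) = 7^9 = 40353607 multiplications
Difference: 23887872 - 40353607 = -16465735 (Strassen uses MORE here due to padding overhead — for small or just-over-power-of-2 n, padding can outweigh the per-level savings)

Standard: 23887872 multiplications (288^3). Strassen: 40353607 multiplications (7^9, after padding to 512x512). Strassen reduces 8 recursive multiplications to 7 at each level.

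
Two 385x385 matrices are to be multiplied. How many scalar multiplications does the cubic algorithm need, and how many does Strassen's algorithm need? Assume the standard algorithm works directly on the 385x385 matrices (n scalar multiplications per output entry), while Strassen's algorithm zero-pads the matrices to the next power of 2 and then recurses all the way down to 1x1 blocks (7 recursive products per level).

Matrix multiplication for 385x385 matrices:

Strassen's algorithm requires power-of-2 dimensions. Pad 385x385 to 512x512 (next power of 2).

Standard algorithm: 385^3 = 57066625 multiplications
Strassen's algorithm: 7^(log2(512)) = 7^9 = 40353607 multiplications
Savings: 57066625 - 40353607 = 16713018 multiplications

Standard: 57066625 multiplications (385^3). Strassen: 40353607 multiplications (7^9, after padding to 512x512). Strassen reduces 8 recursive multiplications to 7 at each level.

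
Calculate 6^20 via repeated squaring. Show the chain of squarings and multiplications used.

Computing 6^20 by squaring (build up from 6^1; each line after the first costs one multiplication):

6^1 = 6
6^2 = (6^1)^2 = 6^2 = 36
6^4 = (6^2)^2 = 36^2 = 1296
6^5 = 6 * 6^4 = 6 * 1296 = 7776
6^10 = (6^5)^2 = 7776^2 = 60466176
6^20 = (6^10)^2 = 60466176^2 = 3656158440062976

Result: 3656158440062976
Multiplications needed: 5 (5 lines after 6^1)

6^20 = 3656158440062976. Using exponentiation by squaring, this requires 5 multiplications. The key idea: if the exponent is even, square the half-power; if odd, multiply by the base once.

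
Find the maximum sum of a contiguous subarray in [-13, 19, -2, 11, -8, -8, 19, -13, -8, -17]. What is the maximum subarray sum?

Using Kadane's algorithm on [-13, 19, -2, 11, -8, -8, 19, -13, -8, -17]:

Scanning through the array:
Position 1 (value 19): max_ending_here = 19, max_so_far = 19
Position 2 (value -2): max_ending_here = 17, max_so_far = 19
Position 3 (value 11): max_ending_here = 28, max_so_far = 28
Position 4 (value -8): max_ending_here = 20, max_so_far = 28
Position 5 (value -8): max_ending_here = 12, max_so_far = 28
Position 6 (value 19): max_ending_here = 31, max_so_far = 31
Position 7 (value -13): max_ending_here = 18, max_so_far = 31
Position 8 (value -8): max_ending_here = 10, max_so_far = 31
Position 9 (value -17): max_ending_here = -7, max_so_far = 31

Maximum subarray: [19, -2, 11, -8, -8, 19]
Maximum sum: 31

The maximum subarray is [19, -2, 11, -8, -8, 19] with sum 31. This subarray runs from index 1 to index 6.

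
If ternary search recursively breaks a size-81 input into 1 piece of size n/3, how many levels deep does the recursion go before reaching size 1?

For divide and conquer with division factor 3:

Problem sizes at each level:
Level 0: 81
Level 1: 27
Level 2: 9
Level 3: 3
Level 4: 1

The root is level 0 and the size-1 base case is level 4 (the tree spans levels 0 through 4, i.e. 5 levels counting the root), so the depth is the number of divisions: log_3(81) = 4

The recursion tree depth is log_3(81) = 4. At each level, the problem size is divided by 3, so it takes 4 divisions to reduce to a base case of size 1. The algorithm makes 1 recursive call at each level.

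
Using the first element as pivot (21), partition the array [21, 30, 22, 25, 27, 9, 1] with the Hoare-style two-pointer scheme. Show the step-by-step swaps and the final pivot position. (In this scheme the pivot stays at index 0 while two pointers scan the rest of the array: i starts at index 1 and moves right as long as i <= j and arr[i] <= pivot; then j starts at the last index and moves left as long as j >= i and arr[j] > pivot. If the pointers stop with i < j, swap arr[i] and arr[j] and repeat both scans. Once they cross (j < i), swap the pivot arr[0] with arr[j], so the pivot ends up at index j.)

Hoare-style two-pointer partition with pivot = 21:

Initial array: [21, 30, 22, 25, 27, 9, 1]

Pointers start at i = 1, j = 6.
i stops at index 1 (arr[1]=30 > 21), j stops at index 6 (arr[6]=1 <= 21): swap arr[1] and arr[6], array becomes [21, 1, 22, 25, 27, 9, 30]
i stops at index 2 (arr[2]=22 > 21), j stops at index 5 (arr[5]=9 <= 21): swap arr[2] and arr[5], array becomes [21, 1, 9, 25, 27, 22, 30]
i ends at 3, j ends at 2: the pointers have crossed (j < i), so scanning stops.

Swap pivot arr[0] with arr[2] to place pivot at position 2: [9, 1, 21, 25, 27, 22, 30]
Pivot position: 2

After partitioning with pivot 21, the array becomes [9, 1, 21, 25, 27, 22, 30]. The pivot is placed at index 2. All elements to the left of the pivot are <= 21, and all elements to the right are > 21.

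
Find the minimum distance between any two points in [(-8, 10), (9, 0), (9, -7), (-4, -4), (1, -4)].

Computing all pairwise distances among 5 points:

d((-8, 10), (9, 0)) = 19.7231
d((-8, 10), (9, -7)) = 24.0416
d((-8, 10), (-4, -4)) = 14.5602
d((-8, 10), (1, -4)) = 16.6433
d((9, 0), (9, -7)) = 7.0
d((9, 0), (-4, -4)) = 13.6015
d((9, 0), (1, -4)) = 8.9443
d((9, -7), (-4, -4)) = 13.3417
d((9, -7), (1, -4)) = 8.544
d((-4, -4), (1, -4)) = 5.0 <-- minimum

Closest pair: (-4, -4) and (1, -4) with distance 5.0

The closest pair is (-4, -4) and (1, -4) with Euclidean distance 5.0. For 5 points, brute-force pairwise comparison is shown above. For large n, the divide-and-conquer algorithm (sort by x, recurse on halves, check the dividing strip) achieves O(n log n).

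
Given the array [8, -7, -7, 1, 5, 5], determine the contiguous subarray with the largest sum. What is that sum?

Using Kadane's algorithm on [8, -7, -7, 1, 5, 5]:

Scanning through the array:
Position 1 (value -7): max_ending_here = 1, max_so_far = 8
Position 2 (value -7): max_ending_here = -6, max_so_far = 8
Position 3 (value 1): max_ending_here = 1, max_so_far = 8
Position 4 (value 5): max_ending_here = 6, max_so_far = 8
Position 5 (value 5): max_ending_here = 11, max_so_far = 11

Maximum subarray: [1, 5, 5]
Maximum sum: 11

The maximum subarray is [1, 5, 5] with sum 11. This subarray runs from index 3 to index 5.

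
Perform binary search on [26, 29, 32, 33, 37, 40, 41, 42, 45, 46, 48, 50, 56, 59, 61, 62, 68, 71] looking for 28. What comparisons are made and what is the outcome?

Binary search for 28 in [26, 29, 32, 33, 37, 40, 41, 42, 45, 46, 48, 50, 56, 59, 61, 62, 68, 71]:

lo=0, hi=17, mid=8, arr[mid]=45 -> 45 > 28, search left half
lo=0, hi=7, mid=3, arr[mid]=33 -> 33 > 28, search left half
lo=0, hi=2, mid=1, arr[mid]=29 -> 29 > 28, search left half
lo=0, hi=0, mid=0, arr[mid]=26 -> 26 < 28, search right half
lo=1 > hi=0, target 28 not found

Binary search determines that 28 is not in the array after 4 comparisons. The search space was exhausted without finding the target.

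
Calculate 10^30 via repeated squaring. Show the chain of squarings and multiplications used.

Computing 10^30 by squaring (build up from 10^1; each line after the first costs one multiplication):

10^1 = 10
10^2 = (10^1)^2 = 10^2 = 100
10^3 = 10 * 10^2 = 10 * 100 = 1000
10^6 = (10^3)^2 = 1000^2 = 1000000
10^7 = 10 * 10^6 = 10 * 1000000 = 10000000
10^14 = (10^7)^2 = 10000000^2 = 100000000000000
10^15 = 10 * 10^14 = 10 * 100000000000000 = 1000000000000000
10^30 = (10^15)^2 = 1000000000000000^2 = 1000000000000000000000000000000

Result: 1000000000000000000000000000000
Multiplications needed: 7 (7 lines after 10^1)

10^30 = 1000000000000000000000000000000. Using exponentiation by squaring, this requires 7 multiplications. The key idea: if the exponent is even, square the half-power; if odd, multiply by the base once.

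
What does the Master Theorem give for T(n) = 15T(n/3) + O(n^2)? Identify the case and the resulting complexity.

Master Theorem for T(n) = 15T(n/3) + O(n^2):

a = 15, b = 3, c = 2
log_b(a) = log_3(15) = 2.4650

Case 1: c = 2 < log_3(15) = 2.4650
T(n) = O(n^(log_3 15))

For T(n) = 15T(n/3) + O(n^2): log_3(15) = 2.4650. This is Case 1 of the Master Theorem (c < log_b(a), work dominated by leaves), giving O(n^(log_3 15)).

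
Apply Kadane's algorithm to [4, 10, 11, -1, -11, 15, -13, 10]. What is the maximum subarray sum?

Using Kadane's algorithm on [4, 10, 11, -1, -11, 15, -13, 10]:

Scanning through the array:
Position 1 (value 10): max_ending_here = 14, max_so_far = 14
Position 2 (value 11): max_ending_here = 25, max_so_far = 25
Position 3 (value -1): max_ending_here = 24, max_so_far = 25
Position 4 (value -11): max_ending_here = 13, max_so_far = 25
Position 5 (value 15): max_ending_here = 28, max_so_far = 28
Position 6 (value -13): max_ending_here = 15, max_so_far = 28
Position 7 (value 10): max_ending_here = 25, max_so_far = 28

Maximum subarray: [4, 10, 11, -1, -11, 15]
Maximum sum: 28

The maximum subarray is [4, 10, 11, -1, -11, 15] with sum 28. This subarray runs from index 0 to index 5.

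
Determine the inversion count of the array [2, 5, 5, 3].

Finding inversions in [2, 5, 5, 3]:

(1, 3): arr[1]=5 > arr[3]=3
(2, 3): arr[2]=5 > arr[3]=3

Total inversions: 2

The array has 2 inversion(s): (1,3), (2,3). Each pair (i,j) satisfies i < j and arr[i] > arr[j].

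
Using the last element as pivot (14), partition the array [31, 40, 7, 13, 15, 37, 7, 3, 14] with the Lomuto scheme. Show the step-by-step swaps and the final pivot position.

Lomuto partition with pivot = 14:

Initial array: [31, 40, 7, 13, 15, 37, 7, 3, 14]

arr[0]=31 > 14: no swap
arr[1]=40 > 14: no swap
arr[2]=7 <= 14: swap with position 0, array becomes [7, 40, 31, 13, 15, 37, 7, 3, 14]
arr[3]=13 <= 14: swap with position 1, array becomes [7, 13, 31, 40, 15, 37, 7, 3, 14]
arr[4]=15 > 14: no swap
arr[5]=37 > 14: no swap
arr[6]=7 <= 14: swap with position 2, array becomes [7, 13, 7, 40, 15, 37, 31, 3, 14]
arr[7]=3 <= 14: swap with position 3, array becomes [7, 13, 7, 3, 15, 37, 31, 40, 14]

Place pivot at position 4: [7, 13, 7, 3, 14, 37, 31, 40, 15]
Pivot position: 4

After partitioning with pivot 14, the array becomes [7, 13, 7, 3, 14, 37, 31, 40, 15]. The pivot is placed at index 4. All elements to the left of the pivot are <= 14, and all elements to the right are > 14.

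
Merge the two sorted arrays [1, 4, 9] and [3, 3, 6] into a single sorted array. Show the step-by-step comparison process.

Merging process:

Compare 1 vs 3: take 1 from left. Merged: [1]
Compare 4 vs 3: take 3 from right. Merged: [1, 3]
Compare 4 vs 3: take 3 from right. Merged: [1, 3, 3]
Compare 4 vs 6: take 4 from left. Merged: [1, 3, 3, 4]
Compare 9 vs 6: take 6 from right. Merged: [1, 3, 3, 4, 6]
Append remaining from left: [9]. Merged: [1, 3, 3, 4, 6, 9]

Final merged array: [1, 3, 3, 4, 6, 9]
Total comparisons: 5

The merged array is [1, 3, 3, 4, 6, 9], requiring 5 comparisons. The merge step runs in O(n) time where n is the total number of elements.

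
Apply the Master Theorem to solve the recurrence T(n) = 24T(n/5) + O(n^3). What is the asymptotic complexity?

Master Theorem for T(n) = 24T(n/5) + O(n^3):

a = 24, b = 5, c = 3
log_b(a) = log_5(24) = 1.9746

Case 3: c = 3 > log_5(24) = 1.9746
T(n) = O(n^3) = O(n^3)

For T(n) = 24T(n/5) + O(n^3): log_5(24) = 1.9746. This is Case 3 of the Master Theorem (c > log_b(a), work dominated by root), giving O(n^3).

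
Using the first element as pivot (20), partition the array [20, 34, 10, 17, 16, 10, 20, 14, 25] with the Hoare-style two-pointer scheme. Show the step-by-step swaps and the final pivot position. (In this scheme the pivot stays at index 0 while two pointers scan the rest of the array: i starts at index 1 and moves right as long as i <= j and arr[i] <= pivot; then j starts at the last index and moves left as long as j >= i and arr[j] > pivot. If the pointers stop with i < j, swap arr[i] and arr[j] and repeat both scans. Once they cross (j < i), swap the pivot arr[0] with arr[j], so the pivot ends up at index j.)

Hoare-style two-pointer partition with pivot = 20:

Initial array: [20, 34, 10, 17, 16, 10, 20, 14, 25]

Pointers start at i = 1, j = 8.
i stops at index 1 (arr[1]=34 > 20), j stops at index 7 (arr[7]=14 <= 20): swap arr[1] and arr[7], array becomes [20, 14, 10, 17, 16, 10, 20, 34, 25]
i ends at 7, j ends at 6: the pointers have crossed (j < i), so scanning stops.

Swap pivot arr[0] with arr[6] to place pivot at position 6: [20, 14, 10, 17, 16, 10, 20, 34, 25]
Pivot position: 6

After partitioning with pivot 20, the array becomes [20, 14, 10, 17, 16, 10, 20, 34, 25]. The pivot is placed at index 6. All elements to the left of the pivot are <= 20, and all elements to the right are > 20.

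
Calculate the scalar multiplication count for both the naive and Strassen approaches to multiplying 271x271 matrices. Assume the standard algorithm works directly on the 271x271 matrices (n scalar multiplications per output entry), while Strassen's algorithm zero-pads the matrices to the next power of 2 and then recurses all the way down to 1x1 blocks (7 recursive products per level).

Matrix multiplication for 271x271 matrices:

Strassen's algorithm requires power-of-2 dimensions. Pad 271x271 to 512x512 (next power of 2).

Standard algorithm: 271^3 = 19902511 multiplications
Strassen's algorithm: 7^(log2(512)) = 7^9 = 40353607 multiplications
Difference: 19902511 - 40353607 = -20451096 (Strassen uses MORE here due to padding overhead — for small or just-over-power-of-2 n, padding can outweigh the per-level savings)

Standard: 19902511 multiplications (271^3). Strassen: 40353607 multiplications (7^9, after padding to 512x512). Strassen reduces 8 recursive multiplications to 7 at each level.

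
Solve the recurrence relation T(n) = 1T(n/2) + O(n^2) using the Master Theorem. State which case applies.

Master Theorem for T(n) = 1T(n/2) + O(n^2):

a = 1, b = 2, c = 2
log_b(a) = log_2(1) = 0.0000

Case 3: c = 2 > log_2(1) = 0.0000
T(n) = O(n^2) = O(n^2)

For T(n) = 1T(n/2) + O(n^2): log_2(1) = 0.0000. This is Case 3 of the Master Theorem (c > log_b(a), work dominated by root), giving O(n^2).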